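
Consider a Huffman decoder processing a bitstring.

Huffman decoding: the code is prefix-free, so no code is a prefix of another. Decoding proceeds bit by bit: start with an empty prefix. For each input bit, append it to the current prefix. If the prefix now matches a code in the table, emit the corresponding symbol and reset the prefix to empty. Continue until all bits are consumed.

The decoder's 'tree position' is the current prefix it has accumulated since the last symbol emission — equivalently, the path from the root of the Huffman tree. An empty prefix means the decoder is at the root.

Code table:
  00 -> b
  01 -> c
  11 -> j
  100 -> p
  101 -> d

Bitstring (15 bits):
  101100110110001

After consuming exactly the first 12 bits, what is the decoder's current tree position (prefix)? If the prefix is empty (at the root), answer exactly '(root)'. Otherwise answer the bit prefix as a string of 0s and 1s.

Bit 0: prefix='1' (no match yet)
Bit 1: prefix='10' (no match yet)
Bit 2: prefix='101' -> emit 'd', reset
Bit 3: prefix='1' (no match yet)
Bit 4: prefix='10' (no match yet)
Bit 5: prefix='100' -> emit 'p', reset
Bit 6: prefix='1' (no match yet)
Bit 7: prefix='11' -> emit 'j', reset
Bit 8: prefix='0' (no match yet)
Bit 9: prefix='01' -> emit 'c', reset
Bit 10: prefix='1' (no match yet)
Bit 11: prefix='10' (no match yet)

Answer: 10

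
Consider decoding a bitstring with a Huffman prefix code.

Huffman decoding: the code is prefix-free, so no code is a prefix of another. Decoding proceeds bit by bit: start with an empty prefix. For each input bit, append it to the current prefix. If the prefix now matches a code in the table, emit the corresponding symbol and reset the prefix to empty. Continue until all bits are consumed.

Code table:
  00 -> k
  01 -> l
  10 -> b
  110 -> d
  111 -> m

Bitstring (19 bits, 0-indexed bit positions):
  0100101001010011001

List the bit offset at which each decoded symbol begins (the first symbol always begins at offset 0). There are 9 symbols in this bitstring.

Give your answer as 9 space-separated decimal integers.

Answer: 0 2 4 6 8 10 12 14 17

Derivation:
Bit 0: prefix='0' (no match yet)
Bit 1: prefix='01' -> emit 'l', reset
Bit 2: prefix='0' (no match yet)
Bit 3: prefix='00' -> emit 'k', reset
Bit 4: prefix='1' (no match yet)
Bit 5: prefix='10' -> emit 'b', reset
Bit 6: prefix='1' (no match yet)
Bit 7: prefix='10' -> emit 'b', reset
Bit 8: prefix='0' (no match yet)
Bit 9: prefix='01' -> emit 'l', reset
Bit 10: prefix='0' (no match yet)
Bit 11: prefix='01' -> emit 'l', reset
Bit 12: prefix='0' (no match yet)
Bit 13: prefix='00' -> emit 'k', reset
Bit 14: prefix='1' (no match yet)
Bit 15: prefix='11' (no match yet)
Bit 16: prefix='110' -> emit 'd', reset
Bit 17: prefix='0' (no match yet)
Bit 18: prefix='01' -> emit 'l', reset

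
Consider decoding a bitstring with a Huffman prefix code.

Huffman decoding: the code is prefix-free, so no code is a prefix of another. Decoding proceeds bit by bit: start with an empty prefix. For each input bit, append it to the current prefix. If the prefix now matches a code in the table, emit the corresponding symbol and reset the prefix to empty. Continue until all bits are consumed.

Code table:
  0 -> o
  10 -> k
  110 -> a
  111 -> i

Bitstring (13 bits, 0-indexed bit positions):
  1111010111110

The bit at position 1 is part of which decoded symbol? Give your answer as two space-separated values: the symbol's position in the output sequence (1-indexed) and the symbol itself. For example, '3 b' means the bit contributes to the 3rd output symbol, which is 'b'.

Answer: 1 i

Derivation:
Bit 0: prefix='1' (no match yet)
Bit 1: prefix='11' (no match yet)
Bit 2: prefix='111' -> emit 'i', reset
Bit 3: prefix='1' (no match yet)
Bit 4: prefix='10' -> emit 'k', reset
Bit 5: prefix='1' (no match yet)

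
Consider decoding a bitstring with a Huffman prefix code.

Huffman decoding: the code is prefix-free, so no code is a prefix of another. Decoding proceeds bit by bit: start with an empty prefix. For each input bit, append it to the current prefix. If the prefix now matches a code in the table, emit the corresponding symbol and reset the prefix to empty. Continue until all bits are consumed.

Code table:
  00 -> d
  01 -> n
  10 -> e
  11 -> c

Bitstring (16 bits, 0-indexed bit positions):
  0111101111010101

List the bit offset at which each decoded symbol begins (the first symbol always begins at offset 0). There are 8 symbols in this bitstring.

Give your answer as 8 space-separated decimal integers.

Answer: 0 2 4 6 8 10 12 14

Derivation:
Bit 0: prefix='0' (no match yet)
Bit 1: prefix='01' -> emit 'n', reset
Bit 2: prefix='1' (no match yet)
Bit 3: prefix='11' -> emit 'c', reset
Bit 4: prefix='1' (no match yet)
Bit 5: prefix='10' -> emit 'e', reset
Bit 6: prefix='1' (no match yet)
Bit 7: prefix='11' -> emit 'c', reset
Bit 8: prefix='1' (no match yet)
Bit 9: prefix='11' -> emit 'c', reset
Bit 10: prefix='0' (no match yet)
Bit 11: prefix='01' -> emit 'n', reset
Bit 12: prefix='0' (no match yet)
Bit 13: prefix='01' -> emit 'n', reset
Bit 14: prefix='0' (no match yet)
Bit 15: prefix='01' -> emit 'n', reset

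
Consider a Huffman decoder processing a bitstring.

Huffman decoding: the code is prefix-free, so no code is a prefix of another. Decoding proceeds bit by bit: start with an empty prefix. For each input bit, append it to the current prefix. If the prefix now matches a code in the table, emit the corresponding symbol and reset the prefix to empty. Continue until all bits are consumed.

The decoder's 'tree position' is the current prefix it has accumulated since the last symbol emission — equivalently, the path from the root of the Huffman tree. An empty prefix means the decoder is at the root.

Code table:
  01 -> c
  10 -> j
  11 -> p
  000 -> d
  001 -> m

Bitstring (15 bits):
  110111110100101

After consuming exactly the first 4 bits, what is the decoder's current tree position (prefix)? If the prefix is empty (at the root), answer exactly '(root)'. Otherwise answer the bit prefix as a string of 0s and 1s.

Bit 0: prefix='1' (no match yet)
Bit 1: prefix='11' -> emit 'p', reset
Bit 2: prefix='0' (no match yet)
Bit 3: prefix='01' -> emit 'c', reset

Answer: (root)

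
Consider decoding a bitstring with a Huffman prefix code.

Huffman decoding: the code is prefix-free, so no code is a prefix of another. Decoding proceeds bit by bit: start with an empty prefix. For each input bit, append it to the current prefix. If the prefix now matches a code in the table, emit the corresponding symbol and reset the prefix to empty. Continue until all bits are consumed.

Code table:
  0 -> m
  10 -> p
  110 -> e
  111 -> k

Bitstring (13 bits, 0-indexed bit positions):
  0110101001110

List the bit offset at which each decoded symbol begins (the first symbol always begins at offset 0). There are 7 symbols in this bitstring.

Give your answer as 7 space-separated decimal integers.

Answer: 0 1 4 6 8 9 12

Derivation:
Bit 0: prefix='0' -> emit 'm', reset
Bit 1: prefix='1' (no match yet)
Bit 2: prefix='11' (no match yet)
Bit 3: prefix='110' -> emit 'e', reset
Bit 4: prefix='1' (no match yet)
Bit 5: prefix='10' -> emit 'p', reset
Bit 6: prefix='1' (no match yet)
Bit 7: prefix='10' -> emit 'p', reset
Bit 8: prefix='0' -> emit 'm', reset
Bit 9: prefix='1' (no match yet)
Bit 10: prefix='11' (no match yet)
Bit 11: prefix='111' -> emit 'k', reset
Bit 12: prefix='0' -> emit 'm', reset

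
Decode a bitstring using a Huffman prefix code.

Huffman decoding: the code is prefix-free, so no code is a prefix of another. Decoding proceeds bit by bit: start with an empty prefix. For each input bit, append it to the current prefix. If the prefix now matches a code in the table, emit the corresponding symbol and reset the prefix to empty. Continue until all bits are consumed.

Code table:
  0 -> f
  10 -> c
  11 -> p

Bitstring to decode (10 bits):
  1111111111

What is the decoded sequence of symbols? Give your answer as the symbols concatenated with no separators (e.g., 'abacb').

Bit 0: prefix='1' (no match yet)
Bit 1: prefix='11' -> emit 'p', reset
Bit 2: prefix='1' (no match yet)
Bit 3: prefix='11' -> emit 'p', reset
Bit 4: prefix='1' (no match yet)
Bit 5: prefix='11' -> emit 'p', reset
Bit 6: prefix='1' (no match yet)
Bit 7: prefix='11' -> emit 'p', reset
Bit 8: prefix='1' (no match yet)
Bit 9: prefix='11' -> emit 'p', reset

Answer: ppppp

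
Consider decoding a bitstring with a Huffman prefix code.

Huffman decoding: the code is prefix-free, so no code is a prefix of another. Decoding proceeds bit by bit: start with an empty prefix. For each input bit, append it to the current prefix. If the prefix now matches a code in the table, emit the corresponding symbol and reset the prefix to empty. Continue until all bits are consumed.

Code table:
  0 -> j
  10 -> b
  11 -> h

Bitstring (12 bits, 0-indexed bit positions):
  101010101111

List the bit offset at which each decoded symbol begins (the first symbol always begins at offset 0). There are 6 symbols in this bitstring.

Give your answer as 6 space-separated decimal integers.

Bit 0: prefix='1' (no match yet)
Bit 1: prefix='10' -> emit 'b', reset
Bit 2: prefix='1' (no match yet)
Bit 3: prefix='10' -> emit 'b', reset
Bit 4: prefix='1' (no match yet)
Bit 5: prefix='10' -> emit 'b', reset
Bit 6: prefix='1' (no match yet)
Bit 7: prefix='10' -> emit 'b', reset
Bit 8: prefix='1' (no match yet)
Bit 9: prefix='11' -> emit 'h', reset
Bit 10: prefix='1' (no match yet)
Bit 11: prefix='11' -> emit 'h', reset

Answer: 0 2 4 6 8 10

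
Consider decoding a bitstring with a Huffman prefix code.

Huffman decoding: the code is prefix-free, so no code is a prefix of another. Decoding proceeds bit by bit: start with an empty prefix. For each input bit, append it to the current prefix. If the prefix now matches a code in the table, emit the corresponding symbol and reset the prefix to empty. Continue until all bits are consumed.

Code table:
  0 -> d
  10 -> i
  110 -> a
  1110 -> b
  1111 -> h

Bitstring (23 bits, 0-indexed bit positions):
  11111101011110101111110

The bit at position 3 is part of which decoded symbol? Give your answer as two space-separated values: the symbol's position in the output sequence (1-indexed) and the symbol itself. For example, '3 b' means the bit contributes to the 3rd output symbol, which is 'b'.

Bit 0: prefix='1' (no match yet)
Bit 1: prefix='11' (no match yet)
Bit 2: prefix='111' (no match yet)
Bit 3: prefix='1111' -> emit 'h', reset
Bit 4: prefix='1' (no match yet)
Bit 5: prefix='11' (no match yet)
Bit 6: prefix='110' -> emit 'a', reset
Bit 7: prefix='1' (no match yet)

Answer: 1 h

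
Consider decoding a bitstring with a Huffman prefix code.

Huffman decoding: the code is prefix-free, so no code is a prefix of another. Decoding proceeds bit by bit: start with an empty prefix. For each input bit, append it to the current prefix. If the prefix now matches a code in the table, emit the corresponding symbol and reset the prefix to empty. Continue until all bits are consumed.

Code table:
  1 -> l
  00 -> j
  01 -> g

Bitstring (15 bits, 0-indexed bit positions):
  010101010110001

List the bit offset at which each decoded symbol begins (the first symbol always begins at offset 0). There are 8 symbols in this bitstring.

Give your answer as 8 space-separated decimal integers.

Bit 0: prefix='0' (no match yet)
Bit 1: prefix='01' -> emit 'g', reset
Bit 2: prefix='0' (no match yet)
Bit 3: prefix='01' -> emit 'g', reset
Bit 4: prefix='0' (no match yet)
Bit 5: prefix='01' -> emit 'g', reset
Bit 6: prefix='0' (no match yet)
Bit 7: prefix='01' -> emit 'g', reset
Bit 8: prefix='0' (no match yet)
Bit 9: prefix='01' -> emit 'g', reset
Bit 10: prefix='1' -> emit 'l', reset
Bit 11: prefix='0' (no match yet)
Bit 12: prefix='00' -> emit 'j', reset
Bit 13: prefix='0' (no match yet)
Bit 14: prefix='01' -> emit 'g', reset

Answer: 0 2 4 6 8 10 11 13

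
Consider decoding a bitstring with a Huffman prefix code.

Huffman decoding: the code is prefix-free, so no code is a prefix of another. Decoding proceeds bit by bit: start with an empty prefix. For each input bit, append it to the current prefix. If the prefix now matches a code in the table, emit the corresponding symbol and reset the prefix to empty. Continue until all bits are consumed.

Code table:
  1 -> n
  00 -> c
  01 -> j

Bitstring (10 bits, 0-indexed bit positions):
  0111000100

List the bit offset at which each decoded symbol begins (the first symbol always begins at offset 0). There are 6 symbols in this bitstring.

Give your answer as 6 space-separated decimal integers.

Answer: 0 2 3 4 6 8

Derivation:
Bit 0: prefix='0' (no match yet)
Bit 1: prefix='01' -> emit 'j', reset
Bit 2: prefix='1' -> emit 'n', reset
Bit 3: prefix='1' -> emit 'n', reset
Bit 4: prefix='0' (no match yet)
Bit 5: prefix='00' -> emit 'c', reset
Bit 6: prefix='0' (no match yet)
Bit 7: prefix='01' -> emit 'j', reset
Bit 8: prefix='0' (no match yet)
Bit 9: prefix='00' -> emit 'c', reset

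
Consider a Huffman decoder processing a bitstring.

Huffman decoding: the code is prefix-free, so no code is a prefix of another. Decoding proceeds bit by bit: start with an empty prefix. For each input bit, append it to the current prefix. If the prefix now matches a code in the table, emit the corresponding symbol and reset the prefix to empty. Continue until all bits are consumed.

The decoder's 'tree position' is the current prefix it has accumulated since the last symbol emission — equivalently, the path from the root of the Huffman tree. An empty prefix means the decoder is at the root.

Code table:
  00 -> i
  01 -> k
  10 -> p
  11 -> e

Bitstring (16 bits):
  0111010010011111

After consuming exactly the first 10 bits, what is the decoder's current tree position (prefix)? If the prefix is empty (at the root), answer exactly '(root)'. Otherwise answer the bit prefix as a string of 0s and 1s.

Bit 0: prefix='0' (no match yet)
Bit 1: prefix='01' -> emit 'k', reset
Bit 2: prefix='1' (no match yet)
Bit 3: prefix='11' -> emit 'e', reset
Bit 4: prefix='0' (no match yet)
Bit 5: prefix='01' -> emit 'k', reset
Bit 6: prefix='0' (no match yet)
Bit 7: prefix='00' -> emit 'i', reset
Bit 8: prefix='1' (no match yet)
Bit 9: prefix='10' -> emit 'p', reset

Answer: (root)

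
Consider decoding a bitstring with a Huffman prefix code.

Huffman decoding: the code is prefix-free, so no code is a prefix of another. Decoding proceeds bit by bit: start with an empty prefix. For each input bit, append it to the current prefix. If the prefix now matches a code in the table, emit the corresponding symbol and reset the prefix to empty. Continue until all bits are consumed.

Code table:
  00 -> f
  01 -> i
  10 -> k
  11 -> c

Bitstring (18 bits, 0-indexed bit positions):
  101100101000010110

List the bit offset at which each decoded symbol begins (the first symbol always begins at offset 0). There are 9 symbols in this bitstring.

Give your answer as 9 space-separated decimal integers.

Bit 0: prefix='1' (no match yet)
Bit 1: prefix='10' -> emit 'k', reset
Bit 2: prefix='1' (no match yet)
Bit 3: prefix='11' -> emit 'c', reset
Bit 4: prefix='0' (no match yet)
Bit 5: prefix='00' -> emit 'f', reset
Bit 6: prefix='1' (no match yet)
Bit 7: prefix='10' -> emit 'k', reset
Bit 8: prefix='1' (no match yet)
Bit 9: prefix='10' -> emit 'k', reset
Bit 10: prefix='0' (no match yet)
Bit 11: prefix='00' -> emit 'f', reset
Bit 12: prefix='0' (no match yet)
Bit 13: prefix='01' -> emit 'i', reset
Bit 14: prefix='0' (no match yet)
Bit 15: prefix='01' -> emit 'i', reset
Bit 16: prefix='1' (no match yet)
Bit 17: prefix='10' -> emit 'k', reset

Answer: 0 2 4 6 8 10 12 14 16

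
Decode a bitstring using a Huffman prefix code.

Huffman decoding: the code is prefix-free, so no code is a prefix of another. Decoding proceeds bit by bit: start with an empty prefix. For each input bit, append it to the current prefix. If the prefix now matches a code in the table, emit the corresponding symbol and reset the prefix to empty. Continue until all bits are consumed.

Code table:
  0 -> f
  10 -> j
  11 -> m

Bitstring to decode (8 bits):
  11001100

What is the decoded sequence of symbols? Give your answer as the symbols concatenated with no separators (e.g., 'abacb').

Answer: mffmff

Derivation:
Bit 0: prefix='1' (no match yet)
Bit 1: prefix='11' -> emit 'm', reset
Bit 2: prefix='0' -> emit 'f', reset
Bit 3: prefix='0' -> emit 'f', reset
Bit 4: prefix='1' (no match yet)
Bit 5: prefix='11' -> emit 'm', reset
Bit 6: prefix='0' -> emit 'f', reset
Bit 7: prefix='0' -> emit 'f', reset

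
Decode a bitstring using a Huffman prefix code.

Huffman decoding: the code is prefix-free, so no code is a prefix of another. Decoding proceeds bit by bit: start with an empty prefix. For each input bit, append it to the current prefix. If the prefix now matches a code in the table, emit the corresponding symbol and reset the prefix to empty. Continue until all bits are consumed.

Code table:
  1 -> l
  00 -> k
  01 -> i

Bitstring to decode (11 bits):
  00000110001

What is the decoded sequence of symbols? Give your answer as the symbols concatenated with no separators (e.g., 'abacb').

Answer: kkilki

Derivation:
Bit 0: prefix='0' (no match yet)
Bit 1: prefix='00' -> emit 'k', reset
Bit 2: prefix='0' (no match yet)
Bit 3: prefix='00' -> emit 'k', reset
Bit 4: prefix='0' (no match yet)
Bit 5: prefix='01' -> emit 'i', reset
Bit 6: prefix='1' -> emit 'l', reset
Bit 7: prefix='0' (no match yet)
Bit 8: prefix='00' -> emit 'k', reset
Bit 9: prefix='0' (no match yet)
Bit 10: prefix='01' -> emit 'i', reset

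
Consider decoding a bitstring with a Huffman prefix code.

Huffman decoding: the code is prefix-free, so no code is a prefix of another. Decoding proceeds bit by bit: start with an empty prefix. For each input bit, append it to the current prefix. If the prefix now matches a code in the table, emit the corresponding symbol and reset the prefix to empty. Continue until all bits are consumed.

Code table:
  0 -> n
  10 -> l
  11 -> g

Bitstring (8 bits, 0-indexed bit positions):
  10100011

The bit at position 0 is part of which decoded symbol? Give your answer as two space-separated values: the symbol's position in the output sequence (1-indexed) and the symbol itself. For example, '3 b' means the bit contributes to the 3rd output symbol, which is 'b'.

Answer: 1 l

Derivation:
Bit 0: prefix='1' (no match yet)
Bit 1: prefix='10' -> emit 'l', reset
Bit 2: prefix='1' (no match yet)
Bit 3: prefix='10' -> emit 'l', reset
Bit 4: prefix='0' -> emit 'n', reset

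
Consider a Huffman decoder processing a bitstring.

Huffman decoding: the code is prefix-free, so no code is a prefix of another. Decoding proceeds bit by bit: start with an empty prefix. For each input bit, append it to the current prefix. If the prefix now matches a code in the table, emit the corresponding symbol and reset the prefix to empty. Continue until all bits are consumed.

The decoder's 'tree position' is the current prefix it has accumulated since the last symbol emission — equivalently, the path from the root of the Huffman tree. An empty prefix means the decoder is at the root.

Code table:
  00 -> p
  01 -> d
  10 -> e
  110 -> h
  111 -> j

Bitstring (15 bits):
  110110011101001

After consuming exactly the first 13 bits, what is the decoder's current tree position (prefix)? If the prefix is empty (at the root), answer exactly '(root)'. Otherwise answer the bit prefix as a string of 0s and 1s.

Answer: (root)

Derivation:
Bit 0: prefix='1' (no match yet)
Bit 1: prefix='11' (no match yet)
Bit 2: prefix='110' -> emit 'h', reset
Bit 3: prefix='1' (no match yet)
Bit 4: prefix='11' (no match yet)
Bit 5: prefix='110' -> emit 'h', reset
Bit 6: prefix='0' (no match yet)
Bit 7: prefix='01' -> emit 'd', reset
Bit 8: prefix='1' (no match yet)
Bit 9: prefix='11' (no match yet)
Bit 10: prefix='110' -> emit 'h', reset
Bit 11: prefix='1' (no match yet)
Bit 12: prefix='10' -> emit 'e', reset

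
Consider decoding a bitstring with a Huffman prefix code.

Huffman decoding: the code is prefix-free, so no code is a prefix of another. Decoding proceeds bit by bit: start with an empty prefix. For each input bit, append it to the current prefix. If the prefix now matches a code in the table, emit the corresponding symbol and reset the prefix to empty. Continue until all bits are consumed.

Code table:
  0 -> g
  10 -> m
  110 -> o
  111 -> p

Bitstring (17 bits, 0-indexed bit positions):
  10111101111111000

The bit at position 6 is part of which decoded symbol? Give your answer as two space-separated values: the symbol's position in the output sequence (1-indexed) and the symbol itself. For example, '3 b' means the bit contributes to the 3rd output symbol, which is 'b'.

Bit 0: prefix='1' (no match yet)
Bit 1: prefix='10' -> emit 'm', reset
Bit 2: prefix='1' (no match yet)
Bit 3: prefix='11' (no match yet)
Bit 4: prefix='111' -> emit 'p', reset
Bit 5: prefix='1' (no match yet)
Bit 6: prefix='10' -> emit 'm', reset
Bit 7: prefix='1' (no match yet)
Bit 8: prefix='11' (no match yet)
Bit 9: prefix='111' -> emit 'p', reset
Bit 10: prefix='1' (no match yet)

Answer: 3 m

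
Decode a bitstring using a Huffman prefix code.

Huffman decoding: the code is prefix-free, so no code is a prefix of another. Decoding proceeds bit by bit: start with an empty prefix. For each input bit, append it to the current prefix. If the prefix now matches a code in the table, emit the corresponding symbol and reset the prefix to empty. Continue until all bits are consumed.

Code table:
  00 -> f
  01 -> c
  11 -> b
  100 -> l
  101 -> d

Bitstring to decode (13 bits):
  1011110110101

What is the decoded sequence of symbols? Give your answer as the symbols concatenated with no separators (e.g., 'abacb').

Answer: dbddc

Derivation:
Bit 0: prefix='1' (no match yet)
Bit 1: prefix='10' (no match yet)
Bit 2: prefix='101' -> emit 'd', reset
Bit 3: prefix='1' (no match yet)
Bit 4: prefix='11' -> emit 'b', reset
Bit 5: prefix='1' (no match yet)
Bit 6: prefix='10' (no match yet)
Bit 7: prefix='101' -> emit 'd', reset
Bit 8: prefix='1' (no match yet)
Bit 9: prefix='10' (no match yet)
Bit 10: prefix='101' -> emit 'd', reset
Bit 11: prefix='0' (no match yet)
Bit 12: prefix='01' -> emit 'c', reset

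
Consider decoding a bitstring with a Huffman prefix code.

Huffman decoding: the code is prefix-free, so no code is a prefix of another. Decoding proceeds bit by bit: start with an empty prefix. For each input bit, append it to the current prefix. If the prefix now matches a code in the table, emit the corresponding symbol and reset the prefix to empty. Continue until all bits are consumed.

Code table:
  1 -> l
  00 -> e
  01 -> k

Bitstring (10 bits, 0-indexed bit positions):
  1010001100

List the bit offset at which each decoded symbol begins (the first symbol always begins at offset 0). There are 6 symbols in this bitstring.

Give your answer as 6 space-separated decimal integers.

Bit 0: prefix='1' -> emit 'l', reset
Bit 1: prefix='0' (no match yet)
Bit 2: prefix='01' -> emit 'k', reset
Bit 3: prefix='0' (no match yet)
Bit 4: prefix='00' -> emit 'e', reset
Bit 5: prefix='0' (no match yet)
Bit 6: prefix='01' -> emit 'k', reset
Bit 7: prefix='1' -> emit 'l', reset
Bit 8: prefix='0' (no match yet)
Bit 9: prefix='00' -> emit 'e', reset

Answer: 0 1 3 5 7 8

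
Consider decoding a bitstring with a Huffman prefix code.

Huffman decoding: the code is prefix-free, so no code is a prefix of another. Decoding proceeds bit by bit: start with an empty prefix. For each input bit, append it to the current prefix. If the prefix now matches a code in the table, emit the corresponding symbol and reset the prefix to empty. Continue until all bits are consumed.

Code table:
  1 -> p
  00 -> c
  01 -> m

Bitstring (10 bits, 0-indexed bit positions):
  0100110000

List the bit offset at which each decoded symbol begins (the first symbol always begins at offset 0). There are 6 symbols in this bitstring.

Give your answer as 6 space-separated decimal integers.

Bit 0: prefix='0' (no match yet)
Bit 1: prefix='01' -> emit 'm', reset
Bit 2: prefix='0' (no match yet)
Bit 3: prefix='00' -> emit 'c', reset
Bit 4: prefix='1' -> emit 'p', reset
Bit 5: prefix='1' -> emit 'p', reset
Bit 6: prefix='0' (no match yet)
Bit 7: prefix='00' -> emit 'c', reset
Bit 8: prefix='0' (no match yet)
Bit 9: prefix='00' -> emit 'c', reset

Answer: 0 2 4 5 6 8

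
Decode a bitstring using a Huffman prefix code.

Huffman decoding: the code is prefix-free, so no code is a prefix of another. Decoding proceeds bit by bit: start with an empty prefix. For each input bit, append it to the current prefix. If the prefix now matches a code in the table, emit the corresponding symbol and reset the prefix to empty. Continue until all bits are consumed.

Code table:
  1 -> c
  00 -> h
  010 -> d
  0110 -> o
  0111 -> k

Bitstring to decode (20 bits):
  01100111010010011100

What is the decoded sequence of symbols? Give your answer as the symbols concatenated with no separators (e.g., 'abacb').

Answer: okddkh

Derivation:
Bit 0: prefix='0' (no match yet)
Bit 1: prefix='01' (no match yet)
Bit 2: prefix='011' (no match yet)
Bit 3: prefix='0110' -> emit 'o', reset
Bit 4: prefix='0' (no match yet)
Bit 5: prefix='01' (no match yet)
Bit 6: prefix='011' (no match yet)
Bit 7: prefix='0111' -> emit 'k', reset
Bit 8: prefix='0' (no match yet)
Bit 9: prefix='01' (no match yet)
Bit 10: prefix='010' -> emit 'd', reset
Bit 11: prefix='0' (no match yet)
Bit 12: prefix='01' (no match yet)
Bit 13: prefix='010' -> emit 'd', reset
Bit 14: prefix='0' (no match yet)
Bit 15: prefix='01' (no match yet)
Bit 16: prefix='011' (no match yet)
Bit 17: prefix='0111' -> emit 'k', reset
Bit 18: prefix='0' (no match yet)
Bit 19: prefix='00' -> emit 'h', reset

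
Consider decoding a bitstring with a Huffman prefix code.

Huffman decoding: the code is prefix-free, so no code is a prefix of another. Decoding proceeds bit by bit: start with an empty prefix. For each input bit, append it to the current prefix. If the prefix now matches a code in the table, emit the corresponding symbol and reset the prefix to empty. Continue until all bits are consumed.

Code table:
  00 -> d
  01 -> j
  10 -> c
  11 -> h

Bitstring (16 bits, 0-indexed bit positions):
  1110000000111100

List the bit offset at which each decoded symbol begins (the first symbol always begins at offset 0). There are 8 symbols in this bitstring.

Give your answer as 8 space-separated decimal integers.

Bit 0: prefix='1' (no match yet)
Bit 1: prefix='11' -> emit 'h', reset
Bit 2: prefix='1' (no match yet)
Bit 3: prefix='10' -> emit 'c', reset
Bit 4: prefix='0' (no match yet)
Bit 5: prefix='00' -> emit 'd', reset
Bit 6: prefix='0' (no match yet)
Bit 7: prefix='00' -> emit 'd', reset
Bit 8: prefix='0' (no match yet)
Bit 9: prefix='00' -> emit 'd', reset
Bit 10: prefix='1' (no match yet)
Bit 11: prefix='11' -> emit 'h', reset
Bit 12: prefix='1' (no match yet)
Bit 13: prefix='11' -> emit 'h', reset
Bit 14: prefix='0' (no match yet)
Bit 15: prefix='00' -> emit 'd', reset

Answer: 0 2 4 6 8 10 12 14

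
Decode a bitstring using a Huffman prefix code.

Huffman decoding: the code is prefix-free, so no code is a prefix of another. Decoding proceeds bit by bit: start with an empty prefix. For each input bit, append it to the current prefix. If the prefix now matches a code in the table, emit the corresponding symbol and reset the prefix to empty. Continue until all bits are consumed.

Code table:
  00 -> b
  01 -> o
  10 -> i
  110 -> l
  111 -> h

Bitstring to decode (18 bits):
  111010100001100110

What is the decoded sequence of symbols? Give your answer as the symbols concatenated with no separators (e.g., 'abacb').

Answer: hoobbloi

Derivation:
Bit 0: prefix='1' (no match yet)
Bit 1: prefix='11' (no match yet)
Bit 2: prefix='111' -> emit 'h', reset
Bit 3: prefix='0' (no match yet)
Bit 4: prefix='01' -> emit 'o', reset
Bit 5: prefix='0' (no match yet)
Bit 6: prefix='01' -> emit 'o', reset
Bit 7: prefix='0' (no match yet)
Bit 8: prefix='00' -> emit 'b', reset
Bit 9: prefix='0' (no match yet)
Bit 10: prefix='00' -> emit 'b', reset
Bit 11: prefix='1' (no match yet)
Bit 12: prefix='11' (no match yet)
Bit 13: prefix='110' -> emit 'l', reset
Bit 14: prefix='0' (no match yet)
Bit 15: prefix='01' -> emit 'o', reset
Bit 16: prefix='1' (no match yet)
Bit 17: prefix='10' -> emit 'i', reset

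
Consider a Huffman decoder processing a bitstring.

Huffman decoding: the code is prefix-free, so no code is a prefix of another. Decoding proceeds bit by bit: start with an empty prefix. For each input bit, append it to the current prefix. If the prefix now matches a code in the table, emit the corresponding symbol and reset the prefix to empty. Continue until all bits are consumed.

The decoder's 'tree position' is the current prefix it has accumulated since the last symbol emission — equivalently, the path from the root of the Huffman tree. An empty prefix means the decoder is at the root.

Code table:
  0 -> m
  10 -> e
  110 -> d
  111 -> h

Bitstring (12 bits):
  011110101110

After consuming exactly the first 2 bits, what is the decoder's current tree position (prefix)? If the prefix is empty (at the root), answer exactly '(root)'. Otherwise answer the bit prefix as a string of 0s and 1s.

Answer: 1

Derivation:
Bit 0: prefix='0' -> emit 'm', reset
Bit 1: prefix='1' (no match yet)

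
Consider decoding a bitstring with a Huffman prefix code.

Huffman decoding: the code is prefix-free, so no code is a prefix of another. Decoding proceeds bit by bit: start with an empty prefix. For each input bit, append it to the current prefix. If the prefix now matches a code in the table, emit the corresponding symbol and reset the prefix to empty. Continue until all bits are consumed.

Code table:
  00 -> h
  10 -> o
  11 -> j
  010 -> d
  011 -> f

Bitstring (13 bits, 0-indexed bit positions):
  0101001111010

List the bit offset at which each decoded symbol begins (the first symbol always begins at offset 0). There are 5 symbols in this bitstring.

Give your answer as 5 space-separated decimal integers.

Answer: 0 3 5 8 10

Derivation:
Bit 0: prefix='0' (no match yet)
Bit 1: prefix='01' (no match yet)
Bit 2: prefix='010' -> emit 'd', reset
Bit 3: prefix='1' (no match yet)
Bit 4: prefix='10' -> emit 'o', reset
Bit 5: prefix='0' (no match yet)
Bit 6: prefix='01' (no match yet)
Bit 7: prefix='011' -> emit 'f', reset
Bit 8: prefix='1' (no match yet)
Bit 9: prefix='11' -> emit 'j', reset
Bit 10: prefix='0' (no match yet)
Bit 11: prefix='01' (no match yet)
Bit 12: prefix='010' -> emit 'd', reset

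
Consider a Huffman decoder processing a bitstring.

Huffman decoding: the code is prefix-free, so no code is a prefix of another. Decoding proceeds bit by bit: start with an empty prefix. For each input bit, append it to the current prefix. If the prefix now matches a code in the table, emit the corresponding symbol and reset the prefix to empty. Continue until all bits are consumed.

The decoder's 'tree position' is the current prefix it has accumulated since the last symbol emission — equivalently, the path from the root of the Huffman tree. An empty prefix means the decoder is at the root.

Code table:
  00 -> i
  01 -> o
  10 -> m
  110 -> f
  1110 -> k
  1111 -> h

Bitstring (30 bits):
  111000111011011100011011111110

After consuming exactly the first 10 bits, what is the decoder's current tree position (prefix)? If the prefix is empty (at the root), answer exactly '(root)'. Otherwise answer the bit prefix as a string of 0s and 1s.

Answer: (root)

Derivation:
Bit 0: prefix='1' (no match yet)
Bit 1: prefix='11' (no match yet)
Bit 2: prefix='111' (no match yet)
Bit 3: prefix='1110' -> emit 'k', reset
Bit 4: prefix='0' (no match yet)
Bit 5: prefix='00' -> emit 'i', reset
Bit 6: prefix='1' (no match yet)
Bit 7: prefix='11' (no match yet)
Bit 8: prefix='111' (no match yet)
Bit 9: prefix='1110' -> emit 'k', reset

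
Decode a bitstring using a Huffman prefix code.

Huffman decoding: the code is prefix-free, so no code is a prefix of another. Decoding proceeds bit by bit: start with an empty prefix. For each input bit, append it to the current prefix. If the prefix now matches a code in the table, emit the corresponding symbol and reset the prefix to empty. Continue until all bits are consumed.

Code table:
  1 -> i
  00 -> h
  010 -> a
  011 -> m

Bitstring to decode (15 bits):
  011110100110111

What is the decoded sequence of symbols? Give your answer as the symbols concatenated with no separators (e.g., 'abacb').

Bit 0: prefix='0' (no match yet)
Bit 1: prefix='01' (no match yet)
Bit 2: prefix='011' -> emit 'm', reset
Bit 3: prefix='1' -> emit 'i', reset
Bit 4: prefix='1' -> emit 'i', reset
Bit 5: prefix='0' (no match yet)
Bit 6: prefix='01' (no match yet)
Bit 7: prefix='010' -> emit 'a', reset
Bit 8: prefix='0' (no match yet)
Bit 9: prefix='01' (no match yet)
Bit 10: prefix='011' -> emit 'm', reset
Bit 11: prefix='0' (no match yet)
Bit 12: prefix='01' (no match yet)
Bit 13: prefix='011' -> emit 'm', reset
Bit 14: prefix='1' -> emit 'i', reset

Answer: miiammi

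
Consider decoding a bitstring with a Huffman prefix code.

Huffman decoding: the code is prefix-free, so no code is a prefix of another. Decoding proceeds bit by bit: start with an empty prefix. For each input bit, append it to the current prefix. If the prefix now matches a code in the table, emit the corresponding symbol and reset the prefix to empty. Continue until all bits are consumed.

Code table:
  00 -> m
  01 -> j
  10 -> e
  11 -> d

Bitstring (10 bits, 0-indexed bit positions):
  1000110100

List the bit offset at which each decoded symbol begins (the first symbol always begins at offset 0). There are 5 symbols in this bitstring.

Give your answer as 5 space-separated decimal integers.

Bit 0: prefix='1' (no match yet)
Bit 1: prefix='10' -> emit 'e', reset
Bit 2: prefix='0' (no match yet)
Bit 3: prefix='00' -> emit 'm', reset
Bit 4: prefix='1' (no match yet)
Bit 5: prefix='11' -> emit 'd', reset
Bit 6: prefix='0' (no match yet)
Bit 7: prefix='01' -> emit 'j', reset
Bit 8: prefix='0' (no match yet)
Bit 9: prefix='00' -> emit 'm', reset

Answer: 0 2 4 6 8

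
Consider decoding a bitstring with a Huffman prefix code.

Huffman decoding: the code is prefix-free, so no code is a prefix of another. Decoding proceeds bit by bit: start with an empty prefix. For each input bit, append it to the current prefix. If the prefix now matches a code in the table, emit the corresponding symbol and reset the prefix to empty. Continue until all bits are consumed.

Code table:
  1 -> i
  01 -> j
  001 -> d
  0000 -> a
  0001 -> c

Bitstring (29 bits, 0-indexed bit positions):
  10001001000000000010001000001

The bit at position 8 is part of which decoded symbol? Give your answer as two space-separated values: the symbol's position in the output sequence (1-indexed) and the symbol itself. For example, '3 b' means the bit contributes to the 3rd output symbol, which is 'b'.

Answer: 4 a

Derivation:
Bit 0: prefix='1' -> emit 'i', reset
Bit 1: prefix='0' (no match yet)
Bit 2: prefix='00' (no match yet)
Bit 3: prefix='000' (no match yet)
Bit 4: prefix='0001' -> emit 'c', reset
Bit 5: prefix='0' (no match yet)
Bit 6: prefix='00' (no match yet)
Bit 7: prefix='001' -> emit 'd', reset
Bit 8: prefix='0' (no match yet)
Bit 9: prefix='00' (no match yet)
Bit 10: prefix='000' (no match yet)
Bit 11: prefix='0000' -> emit 'a', reset
Bit 12: prefix='0' (no match yet)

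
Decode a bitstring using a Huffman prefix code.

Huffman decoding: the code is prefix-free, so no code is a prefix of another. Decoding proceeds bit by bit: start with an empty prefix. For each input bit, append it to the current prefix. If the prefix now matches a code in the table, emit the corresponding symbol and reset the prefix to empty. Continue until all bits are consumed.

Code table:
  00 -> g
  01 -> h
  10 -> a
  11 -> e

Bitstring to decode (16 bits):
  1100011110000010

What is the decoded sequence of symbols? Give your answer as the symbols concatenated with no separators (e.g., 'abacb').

Bit 0: prefix='1' (no match yet)
Bit 1: prefix='11' -> emit 'e', reset
Bit 2: prefix='0' (no match yet)
Bit 3: prefix='00' -> emit 'g', reset
Bit 4: prefix='0' (no match yet)
Bit 5: prefix='01' -> emit 'h', reset
Bit 6: prefix='1' (no match yet)
Bit 7: prefix='11' -> emit 'e', reset
Bit 8: prefix='1' (no match yet)
Bit 9: prefix='10' -> emit 'a', reset
Bit 10: prefix='0' (no match yet)
Bit 11: prefix='00' -> emit 'g', reset
Bit 12: prefix='0' (no match yet)
Bit 13: prefix='00' -> emit 'g', reset
Bit 14: prefix='1' (no match yet)
Bit 15: prefix='10' -> emit 'a', reset

Answer: egheagga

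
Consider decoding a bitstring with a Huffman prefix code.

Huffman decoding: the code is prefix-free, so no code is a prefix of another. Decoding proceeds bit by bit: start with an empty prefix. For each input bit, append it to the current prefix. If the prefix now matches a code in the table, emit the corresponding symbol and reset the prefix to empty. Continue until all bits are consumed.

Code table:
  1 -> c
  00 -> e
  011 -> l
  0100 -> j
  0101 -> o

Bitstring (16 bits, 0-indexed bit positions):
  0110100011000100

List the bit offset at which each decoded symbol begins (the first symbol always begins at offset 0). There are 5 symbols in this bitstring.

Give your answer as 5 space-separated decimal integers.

Bit 0: prefix='0' (no match yet)
Bit 1: prefix='01' (no match yet)
Bit 2: prefix='011' -> emit 'l', reset
Bit 3: prefix='0' (no match yet)
Bit 4: prefix='01' (no match yet)
Bit 5: prefix='010' (no match yet)
Bit 6: prefix='0100' -> emit 'j', reset
Bit 7: prefix='0' (no match yet)
Bit 8: prefix='01' (no match yet)
Bit 9: prefix='011' -> emit 'l', reset
Bit 10: prefix='0' (no match yet)
Bit 11: prefix='00' -> emit 'e', reset
Bit 12: prefix='0' (no match yet)
Bit 13: prefix='01' (no match yet)
Bit 14: prefix='010' (no match yet)
Bit 15: prefix='0100' -> emit 'j', reset

Answer: 0 3 7 10 12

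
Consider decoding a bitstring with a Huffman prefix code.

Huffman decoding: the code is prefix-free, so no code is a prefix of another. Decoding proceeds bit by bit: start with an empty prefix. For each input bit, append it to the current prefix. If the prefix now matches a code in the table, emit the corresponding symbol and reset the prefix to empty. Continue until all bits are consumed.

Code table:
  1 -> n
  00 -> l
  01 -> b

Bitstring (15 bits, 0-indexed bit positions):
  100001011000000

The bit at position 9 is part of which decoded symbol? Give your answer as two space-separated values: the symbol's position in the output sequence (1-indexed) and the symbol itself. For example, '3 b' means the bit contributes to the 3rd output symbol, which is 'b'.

Bit 0: prefix='1' -> emit 'n', reset
Bit 1: prefix='0' (no match yet)
Bit 2: prefix='00' -> emit 'l', reset
Bit 3: prefix='0' (no match yet)
Bit 4: prefix='00' -> emit 'l', reset
Bit 5: prefix='1' -> emit 'n', reset
Bit 6: prefix='0' (no match yet)
Bit 7: prefix='01' -> emit 'b', reset
Bit 8: prefix='1' -> emit 'n', reset
Bit 9: prefix='0' (no match yet)
Bit 10: prefix='00' -> emit 'l', reset
Bit 11: prefix='0' (no match yet)
Bit 12: prefix='00' -> emit 'l', reset
Bit 13: prefix='0' (no match yet)

Answer: 7 l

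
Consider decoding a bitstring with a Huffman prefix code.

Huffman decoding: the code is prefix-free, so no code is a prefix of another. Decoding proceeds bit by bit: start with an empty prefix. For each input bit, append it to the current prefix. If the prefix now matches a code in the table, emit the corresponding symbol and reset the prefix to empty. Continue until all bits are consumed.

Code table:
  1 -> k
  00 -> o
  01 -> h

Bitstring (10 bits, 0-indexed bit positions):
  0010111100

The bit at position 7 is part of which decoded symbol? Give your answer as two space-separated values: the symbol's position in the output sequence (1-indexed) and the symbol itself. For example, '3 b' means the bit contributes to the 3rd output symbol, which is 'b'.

Bit 0: prefix='0' (no match yet)
Bit 1: prefix='00' -> emit 'o', reset
Bit 2: prefix='1' -> emit 'k', reset
Bit 3: prefix='0' (no match yet)
Bit 4: prefix='01' -> emit 'h', reset
Bit 5: prefix='1' -> emit 'k', reset
Bit 6: prefix='1' -> emit 'k', reset
Bit 7: prefix='1' -> emit 'k', reset
Bit 8: prefix='0' (no match yet)
Bit 9: prefix='00' -> emit 'o', reset

Answer: 6 k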